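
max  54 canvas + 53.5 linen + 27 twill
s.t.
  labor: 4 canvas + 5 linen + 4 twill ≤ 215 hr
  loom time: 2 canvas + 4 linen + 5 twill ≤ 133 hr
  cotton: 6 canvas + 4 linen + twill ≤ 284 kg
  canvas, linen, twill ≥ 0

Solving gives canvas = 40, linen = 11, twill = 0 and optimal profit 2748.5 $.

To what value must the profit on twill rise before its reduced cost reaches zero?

34

Check each constraint at x*: labor 215/215 (tight); loom time 124/133 (slack 9); cotton 284/284 (tight).
By complementary slackness, y = 0 for the non-binding constraint.
From A_Bᵀ y = c: 4·y_labor + 6·y_cotton = 54; 5·y_labor + 4·y_cotton = 53.5.
Solving: y_labor = 7.5, y_cotton = 4.
twill enters the basis when its profit ≥ yᵀa₃ = 7.5·4 + 4·1 = 34.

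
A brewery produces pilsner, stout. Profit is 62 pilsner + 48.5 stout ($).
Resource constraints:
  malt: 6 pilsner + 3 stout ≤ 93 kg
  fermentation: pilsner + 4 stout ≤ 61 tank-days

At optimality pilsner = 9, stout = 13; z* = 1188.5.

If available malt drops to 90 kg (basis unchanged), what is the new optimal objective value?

At the optimum: malt uses 93 of 93 (binding); fermentation uses 61 of 61 (binding).
Dual feasibility on the basic columns requires 6·y_malt + 1·y_fermentation = 62, 3·y_malt + 4·y_fermentation = 48.5.
This yields shadow prices y_malt = 9.5, y_fermentation = 5.
Δz = y_malt·Δb = 9.5 × (-3) = -28.5, so new z* = 1188.5 − 28.5 = 1160.

1160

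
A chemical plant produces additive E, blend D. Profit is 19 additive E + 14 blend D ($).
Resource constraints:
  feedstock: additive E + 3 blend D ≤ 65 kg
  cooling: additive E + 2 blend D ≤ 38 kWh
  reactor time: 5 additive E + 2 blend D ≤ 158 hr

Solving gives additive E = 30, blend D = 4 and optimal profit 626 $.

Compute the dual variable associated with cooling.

At the optimum: feedstock uses 42 of 65 (slack = 23); cooling uses 38 of 38 (binding); reactor time uses 158 of 158 (binding).
Slack constraints have shadow price 0 (complementary slackness).
From A_Bᵀ y = c: 1·y_cooling + 5·y_reactor time = 19; 2·y_cooling + 2·y_reactor time = 14.
→ y_cooling = 4 and y_reactor time = 3.
Shadow price of cooling = 4.

4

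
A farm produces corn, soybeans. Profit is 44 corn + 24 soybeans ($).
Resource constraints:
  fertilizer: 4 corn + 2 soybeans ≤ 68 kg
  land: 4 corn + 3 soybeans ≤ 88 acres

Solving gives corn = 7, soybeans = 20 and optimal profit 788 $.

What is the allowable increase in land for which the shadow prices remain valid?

14

Binding constraints: fertilizer, land. The basis is B = [[4,2],[4,3]] with det 4.
Per unit increase in land, x* moves by d = (-0.5, 1).
The basis stays optimal until corn reaches 0; allowable increase = 14 acres.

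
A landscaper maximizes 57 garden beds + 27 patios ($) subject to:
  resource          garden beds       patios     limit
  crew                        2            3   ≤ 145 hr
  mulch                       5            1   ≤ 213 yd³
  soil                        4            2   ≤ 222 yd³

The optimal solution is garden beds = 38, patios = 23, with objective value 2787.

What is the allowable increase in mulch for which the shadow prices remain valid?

Binding constraints: crew, mulch. The basis is B = [[2,3],[5,1]] with det -13.
Per unit increase in mulch, x* moves by d = (0.2308, -0.1538).
The basis stays optimal until soil becomes binding; allowable increase = 39 yd³.

39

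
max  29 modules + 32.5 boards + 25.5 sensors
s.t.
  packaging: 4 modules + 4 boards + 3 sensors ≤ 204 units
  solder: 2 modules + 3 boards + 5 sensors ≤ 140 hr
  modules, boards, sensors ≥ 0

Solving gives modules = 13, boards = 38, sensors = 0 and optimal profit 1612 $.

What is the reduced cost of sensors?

Both packaging and solder are binding at x*.
From A_Bᵀ y = c: 4·y_packaging + 2·y_solder = 29; 4·y_packaging + 3·y_solder = 32.5.
This yields shadow prices y_packaging = 5.5, y_solder = 3.5.
Reduced cost of sensors: c₃ − yᵀa₃ = 25.5 − (5.5·3 + 3.5·5) = 25.5 − 34 = -8.5.

-8.5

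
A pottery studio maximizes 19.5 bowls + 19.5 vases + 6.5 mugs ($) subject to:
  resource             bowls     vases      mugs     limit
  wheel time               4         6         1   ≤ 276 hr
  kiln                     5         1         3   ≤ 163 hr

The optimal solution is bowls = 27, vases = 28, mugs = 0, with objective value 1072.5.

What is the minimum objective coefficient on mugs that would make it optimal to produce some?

7.5

Check each constraint at x*: wheel time 276/276 (tight); kiln 163/163 (tight).
From A_Bᵀ y = c: 4·y_wheel time + 5·y_kiln = 19.5; 6·y_wheel time + 1·y_kiln = 19.5.
Solving: y_wheel time = 3, y_kiln = 1.5.
mugs enters the basis when its profit ≥ yᵀa₃ = 3·1 + 1.5·3 = 7.5.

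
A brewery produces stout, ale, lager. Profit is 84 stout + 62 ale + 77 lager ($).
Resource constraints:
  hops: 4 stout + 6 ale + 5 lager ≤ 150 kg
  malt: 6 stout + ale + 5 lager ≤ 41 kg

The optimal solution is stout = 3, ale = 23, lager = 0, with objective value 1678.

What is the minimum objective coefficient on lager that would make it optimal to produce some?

Check each constraint at x*: hops 150/150 (tight); malt 41/41 (tight).
Dual feasibility on the basic columns requires 4·y_hops + 6·y_malt = 84, 6·y_hops + 1·y_malt = 62.
Solving: y_hops = 9, y_malt = 8.
lager enters the basis when its profit ≥ yᵀa₃ = 9·5 + 8·5 = 85.

85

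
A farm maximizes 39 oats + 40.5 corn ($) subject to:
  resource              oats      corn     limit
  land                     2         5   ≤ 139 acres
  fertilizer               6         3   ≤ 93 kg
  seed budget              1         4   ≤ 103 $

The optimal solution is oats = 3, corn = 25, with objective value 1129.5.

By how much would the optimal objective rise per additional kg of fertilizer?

Binding: fertilizer and seed budget. Non-binding: land (8 unused).
By complementary slackness, y = 0 for the non-binding constraint.
From A_Bᵀ y = c: 6·y_fertilizer + 1·y_seed budget = 39; 3·y_fertilizer + 4·y_seed budget = 40.5.
Solving: y_fertilizer = 5.5, y_seed budget = 6.
Shadow price of fertilizer = 5.5.

5.5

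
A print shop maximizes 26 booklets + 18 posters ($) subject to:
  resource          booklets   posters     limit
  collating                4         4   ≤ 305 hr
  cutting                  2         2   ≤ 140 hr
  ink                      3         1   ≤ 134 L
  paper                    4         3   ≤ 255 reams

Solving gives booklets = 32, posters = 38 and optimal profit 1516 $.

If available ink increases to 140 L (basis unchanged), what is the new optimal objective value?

Binding: cutting and ink. Non-binding: collating (25 unused), paper (13 unused).
Since collating, paper are not tight, their duals are 0.
The binding rows give the dual system: 2·y_cutting + 3·y_ink = 26 and 2·y_cutting + 1·y_ink = 18.
This yields shadow prices y_cutting = 7, y_ink = 4.
Δz = y_ink·Δb = 4 × (6) = 24, so new z* = 1516 + 24 = 1540.

1540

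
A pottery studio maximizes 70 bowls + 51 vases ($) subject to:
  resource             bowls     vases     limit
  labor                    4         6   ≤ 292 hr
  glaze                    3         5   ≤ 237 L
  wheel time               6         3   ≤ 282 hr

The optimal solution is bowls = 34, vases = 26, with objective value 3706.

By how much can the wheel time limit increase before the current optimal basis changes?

156

Binding constraints: labor, wheel time. The basis is B = [[4,6],[6,3]] with det -24.
Per unit increase in wheel time, x* moves by d = (0.25, -0.1667).
The basis stays optimal until vases reaches 0; allowable increase = 156 hr.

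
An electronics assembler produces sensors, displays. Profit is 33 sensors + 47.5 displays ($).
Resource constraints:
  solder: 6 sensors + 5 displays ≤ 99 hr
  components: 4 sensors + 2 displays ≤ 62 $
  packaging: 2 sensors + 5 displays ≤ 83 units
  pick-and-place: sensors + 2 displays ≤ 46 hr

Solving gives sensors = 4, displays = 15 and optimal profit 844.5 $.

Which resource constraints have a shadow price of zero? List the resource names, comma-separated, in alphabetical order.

components, pick-and-place

solder: 99/99 (binding)
components: 46/62 (slack 16)
packaging: 83/83 (binding)
pick-and-place: 34/46 (slack 12)
By complementary slackness, a constraint with positive slack has shadow price 0 → components, pick-and-place.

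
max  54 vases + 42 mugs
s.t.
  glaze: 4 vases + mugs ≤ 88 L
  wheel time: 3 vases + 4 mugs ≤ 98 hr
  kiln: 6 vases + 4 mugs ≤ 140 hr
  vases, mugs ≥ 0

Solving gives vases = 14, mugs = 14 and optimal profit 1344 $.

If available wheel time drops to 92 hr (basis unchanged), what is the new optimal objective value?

1326

Check each constraint at x*: glaze 70/88 (slack 18); wheel time 98/98 (tight); kiln 140/140 (tight).
By complementary slackness, y = 0 for the non-binding constraint.
The binding rows give the dual system: 3·y_wheel time + 6·y_kiln = 54 and 4·y_wheel time + 4·y_kiln = 42.
This yields shadow prices y_wheel time = 3, y_kiln = 7.5.
Δz = y_wheel time·Δb = 3 × (-6) = -18, so new z* = 1344 − 18 = 1326.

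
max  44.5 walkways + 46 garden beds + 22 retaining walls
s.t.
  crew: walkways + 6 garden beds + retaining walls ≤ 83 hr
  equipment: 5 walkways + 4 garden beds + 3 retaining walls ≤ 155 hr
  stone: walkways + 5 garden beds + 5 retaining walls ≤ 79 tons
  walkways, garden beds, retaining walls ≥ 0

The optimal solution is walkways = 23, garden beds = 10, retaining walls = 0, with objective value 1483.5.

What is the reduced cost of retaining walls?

-5.5

Binding: crew and equipment. Non-binding: stone (6 unused).
Slack constraints have shadow price 0 (complementary slackness).
Dual feasibility on the basic columns requires 1·y_crew + 5·y_equipment = 44.5, 6·y_crew + 4·y_equipment = 46.
→ y_crew = 2 and y_equipment = 8.5.
Reduced cost of retaining walls: c₃ − yᵀa₃ = 22 − (2·1 + 8.5·3) = 22 − 27.5 = -5.5.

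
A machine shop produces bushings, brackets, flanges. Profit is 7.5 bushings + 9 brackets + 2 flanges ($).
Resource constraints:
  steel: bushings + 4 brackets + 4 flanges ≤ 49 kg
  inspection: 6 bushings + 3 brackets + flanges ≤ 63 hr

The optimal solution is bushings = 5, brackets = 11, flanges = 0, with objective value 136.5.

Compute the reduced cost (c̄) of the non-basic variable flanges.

-5

At the optimum: steel uses 49 of 49 (binding); inspection uses 63 of 63 (binding).
From A_Bᵀ y = c: 1·y_steel + 6·y_inspection = 7.5; 4·y_steel + 3·y_inspection = 9.
This yields shadow prices y_steel = 1.5, y_inspection = 1.
Reduced cost of flanges: c₃ − yᵀa₃ = 2 − (1.5·4 + 1·1) = 2 − 7 = -5.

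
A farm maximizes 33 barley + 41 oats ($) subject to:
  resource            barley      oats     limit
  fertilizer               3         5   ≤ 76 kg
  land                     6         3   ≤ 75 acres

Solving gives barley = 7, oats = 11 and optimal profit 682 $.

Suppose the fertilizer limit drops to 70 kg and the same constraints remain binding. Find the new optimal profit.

640

Check each constraint at x*: fertilizer 76/76 (tight); land 75/75 (tight).
From A_Bᵀ y = c: 3·y_fertilizer + 6·y_land = 33; 5·y_fertilizer + 3·y_land = 41.
→ y_fertilizer = 7 and y_land = 2.
Δz = y_fertilizer·Δb = 7 × (-6) = -42, so new z* = 682 − 42 = 640.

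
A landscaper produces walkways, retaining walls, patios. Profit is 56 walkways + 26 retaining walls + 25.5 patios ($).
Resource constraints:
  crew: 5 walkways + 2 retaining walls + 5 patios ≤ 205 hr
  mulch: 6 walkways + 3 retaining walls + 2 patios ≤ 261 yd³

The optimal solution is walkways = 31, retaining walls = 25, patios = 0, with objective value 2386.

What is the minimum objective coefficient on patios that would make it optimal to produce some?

32

Both crew and mulch are binding at x*.
The binding rows give the dual system: 5·y_crew + 6·y_mulch = 56 and 2·y_crew + 3·y_mulch = 26.
This yields shadow prices y_crew = 4, y_mulch = 6.
patios enters the basis when its profit ≥ yᵀa₃ = 4·5 + 6·2 = 32.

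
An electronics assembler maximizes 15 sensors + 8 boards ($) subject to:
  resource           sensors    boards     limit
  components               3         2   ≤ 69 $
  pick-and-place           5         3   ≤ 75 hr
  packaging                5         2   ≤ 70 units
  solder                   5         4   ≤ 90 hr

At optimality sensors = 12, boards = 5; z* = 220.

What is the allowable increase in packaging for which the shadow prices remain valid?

Binding constraints: pick-and-place, packaging. The basis is B = [[5,3],[5,2]] with det -5.
Per unit increase in packaging, x* moves by d = (0.6, -1).
The basis stays optimal until boards reaches 0; allowable increase = 5 units.

5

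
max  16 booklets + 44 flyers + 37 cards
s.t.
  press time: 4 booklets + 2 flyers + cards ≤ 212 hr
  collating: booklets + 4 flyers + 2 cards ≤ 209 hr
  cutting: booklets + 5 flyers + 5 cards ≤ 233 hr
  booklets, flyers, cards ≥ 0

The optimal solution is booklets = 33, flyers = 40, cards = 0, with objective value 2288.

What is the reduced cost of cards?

At the optimum: press time uses 212 of 212 (binding); collating uses 193 of 209 (slack = 16); cutting uses 233 of 233 (binding).
Since collating is not tight, its dual is 0.
Dual feasibility on the basic columns requires 4·y_press time + 1·y_cutting = 16, 2·y_press time + 5·y_cutting = 44.
This yields shadow prices y_press time = 2, y_cutting = 8.
Reduced cost of cards: c₃ − yᵀa₃ = 37 − (2·1 + 8·5) = 37 − 42 = -5.

-5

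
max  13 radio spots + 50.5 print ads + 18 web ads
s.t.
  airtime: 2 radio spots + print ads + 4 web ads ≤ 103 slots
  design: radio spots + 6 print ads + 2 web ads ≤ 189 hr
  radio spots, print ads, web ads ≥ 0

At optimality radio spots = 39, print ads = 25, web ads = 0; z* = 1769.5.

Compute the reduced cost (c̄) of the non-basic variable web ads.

At the optimum: airtime uses 103 of 103 (binding); design uses 189 of 189 (binding).
From A_Bᵀ y = c: 2·y_airtime + 1·y_design = 13; 1·y_airtime + 6·y_design = 50.5.
Solving: y_airtime = 2.5, y_design = 8.
Reduced cost of web ads: c₃ − yᵀa₃ = 18 − (2.5·4 + 8·2) = 18 − 26 = -8.

-8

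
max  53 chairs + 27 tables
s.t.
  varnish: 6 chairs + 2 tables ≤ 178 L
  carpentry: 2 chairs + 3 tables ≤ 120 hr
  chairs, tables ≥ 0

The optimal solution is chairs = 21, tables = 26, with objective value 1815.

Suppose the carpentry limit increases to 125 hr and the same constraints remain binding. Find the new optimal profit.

Both varnish and carpentry are binding at x*.
The binding rows give the dual system: 6·y_varnish + 2·y_carpentry = 53 and 2·y_varnish + 3·y_carpentry = 27.
This yields shadow prices y_varnish = 7.5, y_carpentry = 4.
Δz = y_carpentry·Δb = 4 × (5) = 20, so new z* = 1815 + 20 = 1835.

1835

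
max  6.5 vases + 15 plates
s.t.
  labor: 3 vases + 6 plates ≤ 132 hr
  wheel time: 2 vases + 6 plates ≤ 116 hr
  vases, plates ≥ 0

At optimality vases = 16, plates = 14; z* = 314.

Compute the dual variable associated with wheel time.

At the optimum: labor uses 132 of 132 (binding); wheel time uses 116 of 116 (binding).
Dual feasibility on the basic columns requires 3·y_labor + 2·y_wheel time = 6.5, 6·y_labor + 6·y_wheel time = 15.
Solving: y_labor = 1.5, y_wheel time = 1.
Shadow price of wheel time = 1.

1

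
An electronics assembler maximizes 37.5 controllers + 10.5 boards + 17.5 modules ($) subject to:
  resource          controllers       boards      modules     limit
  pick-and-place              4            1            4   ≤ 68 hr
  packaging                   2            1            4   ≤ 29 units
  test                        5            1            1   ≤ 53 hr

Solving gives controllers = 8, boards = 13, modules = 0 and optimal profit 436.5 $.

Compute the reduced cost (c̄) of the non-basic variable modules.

At the optimum: pick-and-place uses 45 of 68 (slack = 23); packaging uses 29 of 29 (binding); test uses 53 of 53 (binding).
Since pick-and-place is not tight, its dual is 0.
The binding rows give the dual system: 2·y_packaging + 5·y_test = 37.5 and 1·y_packaging + 1·y_test = 10.5.
Solving: y_packaging = 5, y_test = 5.5.
Reduced cost of modules: c₃ − yᵀa₃ = 17.5 − (5·4 + 5.5·1) = 17.5 − 25.5 = -8.

-8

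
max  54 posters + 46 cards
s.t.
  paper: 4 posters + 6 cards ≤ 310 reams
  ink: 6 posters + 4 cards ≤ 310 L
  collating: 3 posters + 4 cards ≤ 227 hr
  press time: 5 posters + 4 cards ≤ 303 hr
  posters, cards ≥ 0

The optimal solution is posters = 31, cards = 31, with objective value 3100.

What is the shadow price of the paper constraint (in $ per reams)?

3

Binding: paper and ink. Non-binding: collating (10 unused), press time (24 unused).
Since collating, press time are not tight, their duals are 0.
Dual feasibility on the basic columns requires 4·y_paper + 6·y_ink = 54, 6·y_paper + 4·y_ink = 46.
This yields shadow prices y_paper = 3, y_ink = 7.
Shadow price of paper = 3.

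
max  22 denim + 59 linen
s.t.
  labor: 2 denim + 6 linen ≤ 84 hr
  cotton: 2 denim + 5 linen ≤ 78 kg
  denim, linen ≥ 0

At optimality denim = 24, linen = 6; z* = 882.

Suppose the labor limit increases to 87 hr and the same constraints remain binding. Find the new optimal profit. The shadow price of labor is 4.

Δb = 3, so new z* = 882 + (4)·(3) = 882 + 12 = 894.

894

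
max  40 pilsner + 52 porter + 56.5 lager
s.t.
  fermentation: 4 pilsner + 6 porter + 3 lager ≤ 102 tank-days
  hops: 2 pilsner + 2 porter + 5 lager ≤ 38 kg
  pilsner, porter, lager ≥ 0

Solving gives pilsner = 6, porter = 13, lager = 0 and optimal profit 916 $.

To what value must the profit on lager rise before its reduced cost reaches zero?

Both fermentation and hops are binding at x*.
Dual feasibility on the basic columns requires 4·y_fermentation + 2·y_hops = 40, 6·y_fermentation + 2·y_hops = 52.
Solving: y_fermentation = 6, y_hops = 8.
lager enters the basis when its profit ≥ yᵀa₃ = 6·3 + 8·5 = 58.

58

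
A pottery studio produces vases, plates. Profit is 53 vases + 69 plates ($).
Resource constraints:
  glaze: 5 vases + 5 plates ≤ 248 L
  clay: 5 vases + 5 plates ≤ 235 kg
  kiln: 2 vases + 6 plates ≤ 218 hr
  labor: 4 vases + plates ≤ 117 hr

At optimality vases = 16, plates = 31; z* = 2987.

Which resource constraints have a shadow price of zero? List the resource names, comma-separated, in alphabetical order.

glaze: 235/248 (slack 13)
clay: 235/235 (binding)
kiln: 218/218 (binding)
labor: 95/117 (slack 22)
By complementary slackness, a constraint with positive slack has shadow price 0 → glaze, labor.

glaze, labor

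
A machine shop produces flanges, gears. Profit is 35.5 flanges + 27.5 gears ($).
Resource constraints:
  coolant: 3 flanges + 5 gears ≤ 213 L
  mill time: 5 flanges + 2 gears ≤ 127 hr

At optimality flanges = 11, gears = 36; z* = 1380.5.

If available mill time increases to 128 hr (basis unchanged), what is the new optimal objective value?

1385.5

Both coolant and mill time are binding at x*.
Dual feasibility on the basic columns requires 3·y_coolant + 5·y_mill time = 35.5, 5·y_coolant + 2·y_mill time = 27.5.
Solving: y_coolant = 3.5, y_mill time = 5.
Δz = y_mill time·Δb = 5 × (1) = 5, so new z* = 1380.5 + 5 = 1385.5.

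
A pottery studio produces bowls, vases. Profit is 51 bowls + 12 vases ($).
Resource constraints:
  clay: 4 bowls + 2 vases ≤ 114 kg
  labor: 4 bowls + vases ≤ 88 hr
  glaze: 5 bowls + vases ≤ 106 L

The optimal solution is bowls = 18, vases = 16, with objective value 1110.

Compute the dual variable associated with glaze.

Binding: labor and glaze. Non-binding: clay (10 unused).
Slack constraints have shadow price 0 (complementary slackness).
From A_Bᵀ y = c: 4·y_labor + 5·y_glaze = 51; 1·y_labor + 1·y_glaze = 12.
This yields shadow prices y_labor = 9, y_glaze = 3.
Shadow price of glaze = 3.

3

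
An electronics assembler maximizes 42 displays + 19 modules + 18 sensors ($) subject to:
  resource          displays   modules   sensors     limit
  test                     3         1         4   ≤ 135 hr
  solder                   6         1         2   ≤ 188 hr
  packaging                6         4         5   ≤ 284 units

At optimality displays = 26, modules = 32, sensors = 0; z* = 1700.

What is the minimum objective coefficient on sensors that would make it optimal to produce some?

At the optimum: test uses 110 of 135 (slack = 25); solder uses 188 of 188 (binding); packaging uses 284 of 284 (binding).
Since test is not tight, its dual is 0.
The binding rows give the dual system: 6·y_solder + 6·y_packaging = 42 and 1·y_solder + 4·y_packaging = 19.
Solving: y_solder = 3, y_packaging = 4.
sensors enters the basis when its profit ≥ yᵀa₃ = 3·2 + 4·5 = 26.

26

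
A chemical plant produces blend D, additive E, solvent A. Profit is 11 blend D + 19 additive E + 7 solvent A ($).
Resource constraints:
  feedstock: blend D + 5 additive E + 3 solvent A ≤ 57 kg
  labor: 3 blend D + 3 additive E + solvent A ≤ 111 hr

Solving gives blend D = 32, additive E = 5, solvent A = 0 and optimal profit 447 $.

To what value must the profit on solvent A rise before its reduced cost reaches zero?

At the optimum: feedstock uses 57 of 57 (binding); labor uses 111 of 111 (binding).
The binding rows give the dual system: 1·y_feedstock + 3·y_labor = 11 and 5·y_feedstock + 3·y_labor = 19.
→ y_feedstock = 2 and y_labor = 3.
solvent A enters the basis when its profit ≥ yᵀa₃ = 2·3 + 3·1 = 9.

9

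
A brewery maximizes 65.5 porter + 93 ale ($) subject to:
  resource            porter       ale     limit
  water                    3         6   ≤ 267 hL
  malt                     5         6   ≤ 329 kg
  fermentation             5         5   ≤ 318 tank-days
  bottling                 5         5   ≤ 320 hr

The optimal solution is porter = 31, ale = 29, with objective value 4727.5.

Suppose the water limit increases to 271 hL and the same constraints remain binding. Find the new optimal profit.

Check each constraint at x*: water 267/267 (tight); malt 329/329 (tight); fermentation 300/318 (slack 18); bottling 300/320 (slack 20).
Since fermentation, bottling are not tight, their duals are 0.
From A_Bᵀ y = c: 3·y_water + 5·y_malt = 65.5; 6·y_water + 6·y_malt = 93.
This yields shadow prices y_water = 6, y_malt = 9.5.
Δz = y_water·Δb = 6 × (4) = 24, so new z* = 4727.5 + 24 = 4751.5.

4751.5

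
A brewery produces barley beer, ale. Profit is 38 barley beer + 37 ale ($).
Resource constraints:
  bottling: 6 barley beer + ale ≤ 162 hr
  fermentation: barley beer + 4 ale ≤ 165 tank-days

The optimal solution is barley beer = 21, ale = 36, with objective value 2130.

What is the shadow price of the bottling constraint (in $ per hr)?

Both bottling and fermentation are binding at x*.
From A_Bᵀ y = c: 6·y_bottling + 1·y_fermentation = 38; 1·y_bottling + 4·y_fermentation = 37.
Solving: y_bottling = 5, y_fermentation = 8.
Shadow price of bottling = 5.

5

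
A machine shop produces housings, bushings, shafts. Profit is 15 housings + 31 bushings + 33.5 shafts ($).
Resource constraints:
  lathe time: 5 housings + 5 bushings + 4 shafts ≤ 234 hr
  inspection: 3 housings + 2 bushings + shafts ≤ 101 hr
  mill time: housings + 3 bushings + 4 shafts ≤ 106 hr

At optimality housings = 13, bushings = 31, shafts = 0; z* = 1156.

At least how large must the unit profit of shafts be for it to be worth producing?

Binding: inspection and mill time. Non-binding: lathe time (14 unused).
Slack constraints have shadow price 0 (complementary slackness).
The binding rows give the dual system: 3·y_inspection + 1·y_mill time = 15 and 2·y_inspection + 3·y_mill time = 31.
→ y_inspection = 2 and y_mill time = 9.
shafts enters the basis when its profit ≥ yᵀa₃ = 2·1 + 9·4 = 38.

38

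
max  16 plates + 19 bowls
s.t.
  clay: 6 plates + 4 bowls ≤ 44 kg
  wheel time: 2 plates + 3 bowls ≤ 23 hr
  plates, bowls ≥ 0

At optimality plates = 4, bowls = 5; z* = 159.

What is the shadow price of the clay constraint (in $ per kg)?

1

Check each constraint at x*: clay 44/44 (tight); wheel time 23/23 (tight).
Dual feasibility on the basic columns requires 6·y_clay + 2·y_wheel time = 16, 4·y_clay + 3·y_wheel time = 19.
Solving: y_clay = 1, y_wheel time = 5.
Shadow price of clay = 1.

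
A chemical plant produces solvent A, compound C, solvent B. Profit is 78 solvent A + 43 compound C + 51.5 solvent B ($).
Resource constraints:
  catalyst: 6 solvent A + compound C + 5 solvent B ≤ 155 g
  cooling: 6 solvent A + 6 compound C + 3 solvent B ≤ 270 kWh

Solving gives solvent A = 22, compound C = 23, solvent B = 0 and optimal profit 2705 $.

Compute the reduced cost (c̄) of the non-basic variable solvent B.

Check each constraint at x*: catalyst 155/155 (tight); cooling 270/270 (tight).
From A_Bᵀ y = c: 6·y_catalyst + 6·y_cooling = 78; 1·y_catalyst + 6·y_cooling = 43.
→ y_catalyst = 7 and y_cooling = 6.
Reduced cost of solvent B: c₃ − yᵀa₃ = 51.5 − (7·5 + 6·3) = 51.5 − 53 = -1.5.

-1.5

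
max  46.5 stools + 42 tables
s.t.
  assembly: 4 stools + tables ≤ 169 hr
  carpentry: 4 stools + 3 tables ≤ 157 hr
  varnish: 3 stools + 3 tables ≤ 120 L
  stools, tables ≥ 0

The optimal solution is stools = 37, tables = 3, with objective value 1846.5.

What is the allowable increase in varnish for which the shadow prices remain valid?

Binding constraints: carpentry, varnish. The basis is B = [[4,3],[3,3]] with det 3.
Per unit increase in varnish, x* moves by d = (-1, 1.3333).
The basis stays optimal until stools reaches 0; allowable increase = 37 L.

37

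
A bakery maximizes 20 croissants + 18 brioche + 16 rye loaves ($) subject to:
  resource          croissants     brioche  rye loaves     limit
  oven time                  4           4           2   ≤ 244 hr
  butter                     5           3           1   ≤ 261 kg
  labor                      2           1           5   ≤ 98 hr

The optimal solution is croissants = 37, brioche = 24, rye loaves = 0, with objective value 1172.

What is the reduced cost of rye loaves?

Check each constraint at x*: oven time 244/244 (tight); butter 257/261 (slack 4); labor 98/98 (tight).
Since butter is not tight, its dual is 0.
Dual feasibility on the basic columns requires 4·y_oven time + 2·y_labor = 20, 4·y_oven time + 1·y_labor = 18.
This yields shadow prices y_oven time = 4, y_labor = 2.
Reduced cost of rye loaves: c₃ − yᵀa₃ = 16 − (4·2 + 2·5) = 16 − 18 = -2.

-2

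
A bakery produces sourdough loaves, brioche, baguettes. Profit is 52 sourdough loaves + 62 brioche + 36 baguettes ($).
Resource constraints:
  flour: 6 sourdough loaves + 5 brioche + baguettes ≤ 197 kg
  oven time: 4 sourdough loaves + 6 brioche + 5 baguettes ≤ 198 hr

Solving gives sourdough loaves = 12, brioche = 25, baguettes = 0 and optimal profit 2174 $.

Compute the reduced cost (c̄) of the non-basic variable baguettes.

-3

Check each constraint at x*: flour 197/197 (tight); oven time 198/198 (tight).
The binding rows give the dual system: 6·y_flour + 4·y_oven time = 52 and 5·y_flour + 6·y_oven time = 62.
→ y_flour = 4 and y_oven time = 7.
Reduced cost of baguettes: c₃ − yᵀa₃ = 36 − (4·1 + 7·5) = 36 − 39 = -3.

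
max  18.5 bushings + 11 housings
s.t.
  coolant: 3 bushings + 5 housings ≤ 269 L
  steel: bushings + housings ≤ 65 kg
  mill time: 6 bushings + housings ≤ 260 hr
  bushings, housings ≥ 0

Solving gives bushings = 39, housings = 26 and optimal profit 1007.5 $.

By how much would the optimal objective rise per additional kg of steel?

9.5

Check each constraint at x*: coolant 247/269 (slack 22); steel 65/65 (tight); mill time 260/260 (tight).
Slack constraints have shadow price 0 (complementary slackness).
Dual feasibility on the basic columns requires 1·y_steel + 6·y_mill time = 18.5, 1·y_steel + 1·y_mill time = 11.
This yields shadow prices y_steel = 9.5, y_mill time = 1.5.
Shadow price of steel = 9.5.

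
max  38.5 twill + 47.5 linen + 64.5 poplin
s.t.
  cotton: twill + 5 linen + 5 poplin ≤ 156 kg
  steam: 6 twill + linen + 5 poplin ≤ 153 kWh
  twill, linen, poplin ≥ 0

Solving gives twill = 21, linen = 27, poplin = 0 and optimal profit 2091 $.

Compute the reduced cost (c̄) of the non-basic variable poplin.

At the optimum: cotton uses 156 of 156 (binding); steam uses 153 of 153 (binding).
Dual feasibility on the basic columns requires 1·y_cotton + 6·y_steam = 38.5, 5·y_cotton + 1·y_steam = 47.5.
→ y_cotton = 8.5 and y_steam = 5.
Reduced cost of poplin: c₃ − yᵀa₃ = 64.5 − (8.5·5 + 5·5) = 64.5 − 67.5 = -3.

-3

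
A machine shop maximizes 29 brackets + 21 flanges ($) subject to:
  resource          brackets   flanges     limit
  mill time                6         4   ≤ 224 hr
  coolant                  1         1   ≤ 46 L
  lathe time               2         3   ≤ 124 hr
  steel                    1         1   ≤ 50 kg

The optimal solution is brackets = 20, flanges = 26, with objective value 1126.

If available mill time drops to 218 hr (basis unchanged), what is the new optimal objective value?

1102

Check each constraint at x*: mill time 224/224 (tight); coolant 46/46 (tight); lathe time 118/124 (slack 6); steel 46/50 (slack 4).
Since lathe time, steel are not tight, their duals are 0.
From A_Bᵀ y = c: 6·y_mill time + 1·y_coolant = 29; 4·y_mill time + 1·y_coolant = 21.
Solving: y_mill time = 4, y_coolant = 5.
Δz = y_mill time·Δb = 4 × (-6) = -24, so new z* = 1126 − 24 = 1102.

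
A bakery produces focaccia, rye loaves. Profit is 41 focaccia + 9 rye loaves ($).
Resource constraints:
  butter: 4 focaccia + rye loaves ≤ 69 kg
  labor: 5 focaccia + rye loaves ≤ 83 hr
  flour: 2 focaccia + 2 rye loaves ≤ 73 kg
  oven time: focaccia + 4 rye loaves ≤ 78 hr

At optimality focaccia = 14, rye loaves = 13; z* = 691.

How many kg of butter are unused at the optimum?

0

butter used = 4·14 + 1·13 = 69; slack = 69 − 69 = 0.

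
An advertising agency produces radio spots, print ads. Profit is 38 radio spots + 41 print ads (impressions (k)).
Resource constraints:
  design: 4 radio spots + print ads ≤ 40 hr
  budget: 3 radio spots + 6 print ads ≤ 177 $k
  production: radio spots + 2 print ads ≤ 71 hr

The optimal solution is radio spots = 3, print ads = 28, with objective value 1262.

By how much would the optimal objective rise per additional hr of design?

Binding: design and budget. Non-binding: production (12 unused).
Since production is not tight, its dual is 0.
From A_Bᵀ y = c: 4·y_design + 3·y_budget = 38; 1·y_design + 6·y_budget = 41.
→ y_design = 5 and y_budget = 6.
Shadow price of design = 5.

5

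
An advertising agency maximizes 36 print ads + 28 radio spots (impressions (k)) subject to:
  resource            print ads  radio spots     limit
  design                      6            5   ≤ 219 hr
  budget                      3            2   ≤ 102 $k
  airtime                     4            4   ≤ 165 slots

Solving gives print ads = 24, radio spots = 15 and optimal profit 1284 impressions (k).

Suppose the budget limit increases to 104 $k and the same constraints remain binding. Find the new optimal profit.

1292

At the optimum: design uses 219 of 219 (binding); budget uses 102 of 102 (binding); airtime uses 156 of 165 (slack = 9).
Slack constraints have shadow price 0 (complementary slackness).
The binding rows give the dual system: 6·y_design + 3·y_budget = 36 and 5·y_design + 2·y_budget = 28.
Solving: y_design = 4, y_budget = 4.
Δz = y_budget·Δb = 4 × (2) = 8, so new z* = 1284 + 8 = 1292.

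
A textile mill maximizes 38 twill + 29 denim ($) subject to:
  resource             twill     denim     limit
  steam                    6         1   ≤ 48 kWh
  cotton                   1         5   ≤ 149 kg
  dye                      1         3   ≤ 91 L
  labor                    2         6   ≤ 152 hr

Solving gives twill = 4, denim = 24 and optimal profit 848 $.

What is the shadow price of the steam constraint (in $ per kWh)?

Check each constraint at x*: steam 48/48 (tight); cotton 124/149 (slack 25); dye 76/91 (slack 15); labor 152/152 (tight).
Slack constraints have shadow price 0 (complementary slackness).
From A_Bᵀ y = c: 6·y_steam + 2·y_labor = 38; 1·y_steam + 6·y_labor = 29.
This yields shadow prices y_steam = 5, y_labor = 4.
Shadow price of steam = 5.

5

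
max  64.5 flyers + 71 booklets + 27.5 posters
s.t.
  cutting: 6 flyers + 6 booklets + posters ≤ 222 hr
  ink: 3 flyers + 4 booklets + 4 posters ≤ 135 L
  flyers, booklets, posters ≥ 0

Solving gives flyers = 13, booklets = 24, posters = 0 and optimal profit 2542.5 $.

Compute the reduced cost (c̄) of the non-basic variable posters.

Check each constraint at x*: cutting 222/222 (tight); ink 135/135 (tight).
From A_Bᵀ y = c: 6·y_cutting + 3·y_ink = 64.5; 6·y_cutting + 4·y_ink = 71.
Solving: y_cutting = 7.5, y_ink = 6.5.
Reduced cost of posters: c₃ − yᵀa₃ = 27.5 − (7.5·1 + 6.5·4) = 27.5 − 33.5 = -6.

-6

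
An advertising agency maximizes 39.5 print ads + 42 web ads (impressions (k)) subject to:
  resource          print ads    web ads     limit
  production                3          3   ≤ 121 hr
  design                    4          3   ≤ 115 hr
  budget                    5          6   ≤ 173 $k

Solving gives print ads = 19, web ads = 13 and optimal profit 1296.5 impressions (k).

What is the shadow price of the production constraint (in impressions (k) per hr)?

Binding: design and budget. Non-binding: production (25 unused).
By complementary slackness, y = 0 for the non-binding constraint.
Dual feasibility on the basic columns requires 4·y_design + 5·y_budget = 39.5, 3·y_design + 6·y_budget = 42.
Solving: y_design = 3, y_budget = 5.5.
Shadow price of production = 0.

0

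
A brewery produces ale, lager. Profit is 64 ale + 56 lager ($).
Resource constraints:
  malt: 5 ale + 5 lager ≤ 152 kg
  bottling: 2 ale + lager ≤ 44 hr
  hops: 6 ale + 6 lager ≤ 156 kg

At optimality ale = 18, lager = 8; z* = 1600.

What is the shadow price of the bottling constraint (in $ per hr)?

8

Binding: bottling and hops. Non-binding: malt (22 unused).
Slack constraints have shadow price 0 (complementary slackness).
From A_Bᵀ y = c: 2·y_bottling + 6·y_hops = 64; 1·y_bottling + 6·y_hops = 56.
Solving: y_bottling = 8, y_hops = 8.
Shadow price of bottling = 8.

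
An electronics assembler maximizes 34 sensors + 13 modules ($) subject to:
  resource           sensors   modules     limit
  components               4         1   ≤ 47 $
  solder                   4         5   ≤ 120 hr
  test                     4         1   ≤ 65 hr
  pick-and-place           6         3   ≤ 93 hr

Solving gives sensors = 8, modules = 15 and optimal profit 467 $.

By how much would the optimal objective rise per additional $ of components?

4

Binding: components and pick-and-place. Non-binding: solder (13 unused), test (18 unused).
Slack constraints have shadow price 0 (complementary slackness).
The binding rows give the dual system: 4·y_components + 6·y_pick-and-place = 34 and 1·y_components + 3·y_pick-and-place = 13.
This yields shadow prices y_components = 4, y_pick-and-place = 3.
Shadow price of components = 4.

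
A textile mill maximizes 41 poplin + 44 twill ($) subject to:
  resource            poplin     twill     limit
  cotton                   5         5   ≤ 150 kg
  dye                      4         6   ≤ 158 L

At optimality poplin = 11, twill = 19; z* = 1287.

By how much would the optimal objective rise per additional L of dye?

1.5

Both cotton and dye are binding at x*.
Dual feasibility on the basic columns requires 5·y_cotton + 4·y_dye = 41, 5·y_cotton + 6·y_dye = 44.
→ y_cotton = 7 and y_dye = 1.5.
Shadow price of dye = 1.5.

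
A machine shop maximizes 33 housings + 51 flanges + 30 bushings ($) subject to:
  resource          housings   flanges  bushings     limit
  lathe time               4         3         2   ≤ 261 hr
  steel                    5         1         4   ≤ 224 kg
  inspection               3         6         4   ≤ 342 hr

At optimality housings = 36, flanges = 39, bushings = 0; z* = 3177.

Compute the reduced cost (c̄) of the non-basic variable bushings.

-4

At the optimum: lathe time uses 261 of 261 (binding); steel uses 219 of 224 (slack = 5); inspection uses 342 of 342 (binding).
Since steel is not tight, its dual is 0.
The binding rows give the dual system: 4·y_lathe time + 3·y_inspection = 33 and 3·y_lathe time + 6·y_inspection = 51.
This yields shadow prices y_lathe time = 3, y_inspection = 7.
Reduced cost of bushings: c₃ − yᵀa₃ = 30 − (3·2 + 7·4) = 30 − 34 = -4.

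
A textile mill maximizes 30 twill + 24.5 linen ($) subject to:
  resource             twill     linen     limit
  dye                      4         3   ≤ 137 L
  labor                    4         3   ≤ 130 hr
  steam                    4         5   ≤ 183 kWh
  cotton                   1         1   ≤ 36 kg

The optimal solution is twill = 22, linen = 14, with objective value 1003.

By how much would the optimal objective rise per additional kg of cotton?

At the optimum: dye uses 130 of 137 (slack = 7); labor uses 130 of 130 (binding); steam uses 158 of 183 (slack = 25); cotton uses 36 of 36 (binding).
Slack constraints have shadow price 0 (complementary slackness).
Dual feasibility on the basic columns requires 4·y_labor + 1·y_cotton = 30, 3·y_labor + 1·y_cotton = 24.5.
→ y_labor = 5.5 and y_cotton = 8.
Shadow price of cotton = 8.

8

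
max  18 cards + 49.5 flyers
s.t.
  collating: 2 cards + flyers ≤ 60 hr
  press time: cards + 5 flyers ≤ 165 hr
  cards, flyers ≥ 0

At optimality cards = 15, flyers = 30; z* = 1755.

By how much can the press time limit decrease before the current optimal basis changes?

135

Binding constraints: collating, press time. The basis is B = [[2,1],[1,5]] with det 9.
Per unit decrease in press time, x* moves by d = (0.1111, -0.2222).
The basis stays optimal until flyers reaches 0; allowable decrease = 135 hr.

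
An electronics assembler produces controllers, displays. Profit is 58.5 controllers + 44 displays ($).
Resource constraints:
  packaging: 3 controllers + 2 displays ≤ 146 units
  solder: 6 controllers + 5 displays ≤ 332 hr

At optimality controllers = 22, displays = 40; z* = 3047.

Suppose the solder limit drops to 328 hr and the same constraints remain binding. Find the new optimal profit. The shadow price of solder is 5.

3027

Δb = -4, so new z* = 3047 + (5)·(-4) = 3047 − 20 = 3027.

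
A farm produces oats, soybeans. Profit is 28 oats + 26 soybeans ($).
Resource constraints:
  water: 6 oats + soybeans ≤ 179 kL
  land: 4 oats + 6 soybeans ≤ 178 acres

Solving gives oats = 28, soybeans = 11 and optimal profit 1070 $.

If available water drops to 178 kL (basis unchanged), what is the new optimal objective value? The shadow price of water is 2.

Δb = -1, so new z* = 1070 + (2)·(-1) = 1070 − 2 = 1068.

1068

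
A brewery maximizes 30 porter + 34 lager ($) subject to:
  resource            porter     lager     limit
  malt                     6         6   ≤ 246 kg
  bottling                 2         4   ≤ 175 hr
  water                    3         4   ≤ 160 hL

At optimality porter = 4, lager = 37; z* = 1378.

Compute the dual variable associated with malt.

3

At the optimum: malt uses 246 of 246 (binding); bottling uses 156 of 175 (slack = 19); water uses 160 of 160 (binding).
Since bottling is not tight, its dual is 0.
Dual feasibility on the basic columns requires 6·y_malt + 3·y_water = 30, 6·y_malt + 4·y_water = 34.
→ y_malt = 3 and y_water = 4.
Shadow price of malt = 3.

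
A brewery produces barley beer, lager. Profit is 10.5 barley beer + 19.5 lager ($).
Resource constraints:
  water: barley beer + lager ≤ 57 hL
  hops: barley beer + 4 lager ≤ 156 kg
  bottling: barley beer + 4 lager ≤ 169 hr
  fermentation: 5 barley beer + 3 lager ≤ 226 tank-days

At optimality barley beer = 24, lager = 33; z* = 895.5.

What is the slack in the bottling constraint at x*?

bottling used = 1·24 + 4·33 = 156; slack = 169 − 156 = 13.

13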